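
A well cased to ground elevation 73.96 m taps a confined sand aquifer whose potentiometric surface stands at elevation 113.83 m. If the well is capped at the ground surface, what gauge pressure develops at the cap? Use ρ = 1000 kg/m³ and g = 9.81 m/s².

Head above the cap: Δh = 113.83 − 73.96 = 39.87 m.
P = ρgΔh = 1000 × 9.81 × 39.87 = 391125 Pa ≈ 391 kPa.

P ≈ 391 kPa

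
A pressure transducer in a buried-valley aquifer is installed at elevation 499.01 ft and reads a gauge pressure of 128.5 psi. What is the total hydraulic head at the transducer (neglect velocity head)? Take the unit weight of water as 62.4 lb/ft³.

h ≈ 795.55 ft

ψ = 144·P/γ = 144 × 128.5 / 62.4 = 296.54 ft.
h = z + ψ = 499.01 + 296.54 = 795.55 ft.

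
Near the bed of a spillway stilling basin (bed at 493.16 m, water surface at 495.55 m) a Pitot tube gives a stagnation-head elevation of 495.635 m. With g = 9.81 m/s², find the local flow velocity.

Near the bed, under hydrostatic conditions, the piezometric head (z + ψ) equals the free-surface elevation, 495.55 m.
Velocity head = total − piezometric = 495.635 − 495.55 = 0.085 m.
v = √(2g·h_v) = √(2 × 9.81 × 0.085) = 1.29 m/s.

v ≈ 1.29 m/s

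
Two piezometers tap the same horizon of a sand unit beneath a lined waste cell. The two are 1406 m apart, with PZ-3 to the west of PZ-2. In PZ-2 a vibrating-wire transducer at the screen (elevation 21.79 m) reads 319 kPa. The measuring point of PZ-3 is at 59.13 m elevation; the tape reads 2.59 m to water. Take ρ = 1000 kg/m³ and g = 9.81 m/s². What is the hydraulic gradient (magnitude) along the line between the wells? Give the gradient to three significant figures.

i ≈ 0.00159

Pressure head at PZ-2: ψ = P/(ρg) = 319×1000 / (1000 × 9.81) = 32.52 m.
Total head at PZ-2: h = z + ψ = 21.79 + 32.52 = 54.31 m.
Total head at PZ-3: h = 59.13 − 2.59 = 56.54 m.
Head difference: h(PZ-2) − h(PZ-3) = 54.31 − 56.54 = -2.23 m.
Hydraulic gradient: i = |Δh| / L = 2.23 / 1406 = 0.00159.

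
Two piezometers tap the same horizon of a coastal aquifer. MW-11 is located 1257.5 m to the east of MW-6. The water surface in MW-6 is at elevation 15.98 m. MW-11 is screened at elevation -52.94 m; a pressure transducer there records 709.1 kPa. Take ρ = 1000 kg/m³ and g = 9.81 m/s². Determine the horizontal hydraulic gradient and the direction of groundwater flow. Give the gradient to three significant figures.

i ≈ 0.00267; groundwater flows toward the west

Total head at MW-6: h = 15.98 m (water level in the piezometer is the total head).
Pressure head at MW-11: ψ = P/(ρg) = 709.1×1000 / (1000 × 9.81) = 72.28 m.
Total head at MW-11: h = z + ψ = -52.94 + 72.28 = 19.34 m.
Head difference: h(MW-6) − h(MW-11) = 15.98 − 19.34 = -3.36 m.
Hydraulic gradient: i = |Δh| / L = 3.36 / 1257.5 = 0.00267.
Flow is from higher to lower head: from MW-11 toward MW-6, i.e. toward the west.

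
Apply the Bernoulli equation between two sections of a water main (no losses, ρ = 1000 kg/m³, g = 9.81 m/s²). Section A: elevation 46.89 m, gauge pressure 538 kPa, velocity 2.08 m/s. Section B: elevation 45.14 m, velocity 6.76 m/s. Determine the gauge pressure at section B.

P₂ ≈ 534 kPa

Pressure head at A: ψ₁ = P₁/(ρg) = 538×1000 / (1000 × 9.81) = 54.84 m.
Velocity heads: v₁²/2g = 2.08²/19.62 = 0.221 m; v₂²/2g = 6.76²/19.62 = 2.329 m.
Total head H = z₁ + ψ₁ + v₁²/2g = 46.89 + 54.84 + 0.221 = 101.95 m.
ψ₂ = H − z₂ − v₂²/2g = 101.95 − 45.14 − 2.329 = 54.48 m.
P₂ = ρgψ₂ = 1000 × 9.81 × 54.48 ≈ 534 kPa.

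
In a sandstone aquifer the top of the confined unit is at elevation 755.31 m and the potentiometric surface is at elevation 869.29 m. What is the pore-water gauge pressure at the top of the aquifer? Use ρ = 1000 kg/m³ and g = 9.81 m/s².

P ≈ 1120 kPa

Pressure head at the aquifer top: ψ = h − z = 869.29 − 755.31 = 113.98 m.
P = ρgψ = 1000 × 9.81 × 113.98 = 1118144 Pa ≈ 1120 kPa.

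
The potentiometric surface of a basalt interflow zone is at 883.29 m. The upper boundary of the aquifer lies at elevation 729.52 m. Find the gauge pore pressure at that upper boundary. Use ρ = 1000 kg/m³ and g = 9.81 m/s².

Pressure head at the aquifer top: ψ = h − z = 883.29 − 729.52 = 153.77 m.
P = ρgψ = 1000 × 9.81 × 153.77 = 1508484 Pa ≈ 1510 kPa.

P ≈ 1510 kPa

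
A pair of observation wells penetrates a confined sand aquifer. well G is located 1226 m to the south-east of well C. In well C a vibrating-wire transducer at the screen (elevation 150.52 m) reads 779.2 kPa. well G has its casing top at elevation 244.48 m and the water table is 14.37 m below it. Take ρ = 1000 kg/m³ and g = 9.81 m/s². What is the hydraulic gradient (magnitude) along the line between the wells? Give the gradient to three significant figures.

i ≈ 0.000131

Pressure head at well C: ψ = P/(ρg) = 779.2×1000 / (1000 × 9.81) = 79.43 m.
Total head at well C: h = z + ψ = 150.52 + 79.43 = 229.95 m.
Total head at well G: h = 244.48 − 14.37 = 230.11 m.
Head difference: h(well C) − h(well G) = 229.95 − 230.11 = -0.16 m.
Hydraulic gradient: i = |Δh| / L = 0.16 / 1226 = 0.000131.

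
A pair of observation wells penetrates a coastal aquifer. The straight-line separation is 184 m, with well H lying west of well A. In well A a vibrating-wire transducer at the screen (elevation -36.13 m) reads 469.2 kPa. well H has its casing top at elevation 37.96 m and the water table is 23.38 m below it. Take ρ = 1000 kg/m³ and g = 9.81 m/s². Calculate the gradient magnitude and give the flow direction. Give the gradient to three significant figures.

Pressure head at well A: ψ = P/(ρg) = 469.2×1000 / (1000 × 9.81) = 47.83 m.
Total head at well A: h = z + ψ = -36.13 + 47.83 = 11.70 m.
Total head at well H: h = 37.96 − 23.38 = 14.58 m.
Head difference: h(well A) − h(well H) = 11.70 − 14.58 = -2.88 m.
Hydraulic gradient: i = |Δh| / L = 2.88 / 184 = 0.0157.
Flow is from higher to lower head: from well H toward well A, i.e. toward the east.

i ≈ 0.0157; groundwater flows toward the east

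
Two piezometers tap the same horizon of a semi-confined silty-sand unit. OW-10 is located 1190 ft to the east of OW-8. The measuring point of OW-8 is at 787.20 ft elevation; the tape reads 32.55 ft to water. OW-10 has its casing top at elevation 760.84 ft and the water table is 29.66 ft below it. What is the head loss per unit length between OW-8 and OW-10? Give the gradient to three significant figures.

Total head at OW-8: h = 787.20 − 32.55 = 754.65 ft.
Total head at OW-10: h = 760.84 − 29.66 = 731.18 ft.
Head difference: h(OW-8) − h(OW-10) = 754.65 − 731.18 = 23.47 ft.
Hydraulic gradient: i = |Δh| / L = 23.47 / 1190 = 0.0197.

i ≈ 0.0197 ft/ft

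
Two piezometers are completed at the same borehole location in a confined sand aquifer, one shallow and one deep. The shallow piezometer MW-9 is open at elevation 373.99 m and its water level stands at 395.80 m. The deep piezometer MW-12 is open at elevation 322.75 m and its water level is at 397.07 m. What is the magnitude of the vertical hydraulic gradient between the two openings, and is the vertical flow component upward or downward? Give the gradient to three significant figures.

|i_v| ≈ 0.0248; vertical flow is upward

Total head at MW-9: h = 395.80 m (water level in the standpipe).
Total head at MW-12: h = 397.07 m.
Δh = h(MW-9) − h(MW-12) = 395.80 − 397.07 = -1.27 m.
Vertical separation Δz = 373.99 − 322.75 = 51.24 m.
|i_v| = |Δh| / Δz = 1.27 / 51.24 = 0.0248.
Head is higher in the deep piezometer, so vertical flow is upward (discharge condition).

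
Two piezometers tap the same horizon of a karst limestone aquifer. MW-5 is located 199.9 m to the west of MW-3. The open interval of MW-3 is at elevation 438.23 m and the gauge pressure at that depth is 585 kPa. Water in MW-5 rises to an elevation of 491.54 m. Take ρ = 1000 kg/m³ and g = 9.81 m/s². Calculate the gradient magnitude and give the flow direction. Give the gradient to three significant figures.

Pressure head at MW-3: ψ = P/(ρg) = 585×1000 / (1000 × 9.81) = 59.63 m.
Total head at MW-3: h = z + ψ = 438.23 + 59.63 = 497.86 m.
Total head at MW-5: h = 491.54 m (water level in the piezometer is the total head).
Head difference: h(MW-3) − h(MW-5) = 497.86 − 491.54 = 6.32 m.
Hydraulic gradient: i = |Δh| / L = 6.32 / 199.9 = 0.0316.
Flow is from higher to lower head: from MW-3 toward MW-5, i.e. toward the west.

i ≈ 0.0316; groundwater flows toward the west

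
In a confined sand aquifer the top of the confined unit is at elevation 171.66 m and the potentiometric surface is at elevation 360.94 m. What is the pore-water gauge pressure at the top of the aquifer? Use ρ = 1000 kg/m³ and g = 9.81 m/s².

P ≈ 1860 kPa

Pressure head at the aquifer top: ψ = h − z = 360.94 − 171.66 = 189.28 m.
P = ρgψ = 1000 × 9.81 × 189.28 = 1856837 Pa ≈ 1860 kPa.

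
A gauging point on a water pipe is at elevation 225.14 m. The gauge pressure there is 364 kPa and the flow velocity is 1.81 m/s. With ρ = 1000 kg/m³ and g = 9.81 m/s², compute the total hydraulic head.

h ≈ 262.41 m

Pressure head ψ = P/(ρg) = 364×1000 / (1000 × 9.81) = 37.10 m.
Velocity head = v²/(2g) = 1.81² / (2 × 9.81) = 0.167 m.
h = z + ψ + v²/(2g) = 225.14 + 37.10 + 0.167 = 262.41 m.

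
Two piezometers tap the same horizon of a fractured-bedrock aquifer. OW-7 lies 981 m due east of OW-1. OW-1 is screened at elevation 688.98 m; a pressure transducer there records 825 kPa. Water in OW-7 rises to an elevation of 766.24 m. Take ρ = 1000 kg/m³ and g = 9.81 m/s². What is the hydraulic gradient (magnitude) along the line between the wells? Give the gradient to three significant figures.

i ≈ 0.00697

Pressure head at OW-1: ψ = P/(ρg) = 825×1000 / (1000 × 9.81) = 84.10 m.
Total head at OW-1: h = z + ψ = 688.98 + 84.10 = 773.08 m.
Total head at OW-7: h = 766.24 m (water level in the piezometer is the total head).
Head difference: h(OW-1) − h(OW-7) = 773.08 − 766.24 = 6.84 m.
Hydraulic gradient: i = |Δh| / L = 6.84 / 981 = 0.00697.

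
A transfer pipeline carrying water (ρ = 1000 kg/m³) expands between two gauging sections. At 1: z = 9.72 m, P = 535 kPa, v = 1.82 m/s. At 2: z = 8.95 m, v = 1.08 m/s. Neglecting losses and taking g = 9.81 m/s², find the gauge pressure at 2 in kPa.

P₂ ≈ 544 kPa

Pressure head at 1: ψ₁ = P₁/(ρg) = 535×1000 / (1000 × 9.81) = 54.54 m.
Velocity heads: v₁²/2g = 1.82²/19.62 = 0.169 m; v₂²/2g = 1.08²/19.62 = 0.059 m.
Total head H = z₁ + ψ₁ + v₁²/2g = 9.72 + 54.54 + 0.169 = 64.43 m.
ψ₂ = H − z₂ − v₂²/2g = 64.43 − 8.95 − 0.059 = 55.42 m.
P₂ = ρgψ₂ = 1000 × 9.81 × 55.42 ≈ 544 kPa.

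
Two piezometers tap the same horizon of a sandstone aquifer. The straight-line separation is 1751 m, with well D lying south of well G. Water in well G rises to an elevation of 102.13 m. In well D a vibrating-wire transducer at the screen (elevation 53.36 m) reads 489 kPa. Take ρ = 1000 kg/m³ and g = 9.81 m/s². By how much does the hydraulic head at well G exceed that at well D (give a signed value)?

Δh ≈ -1.08 m

Total head at well G: h = 102.13 m (water level in the piezometer is the total head).
Pressure head at well D: ψ = P/(ρg) = 489×1000 / (1000 × 9.81) = 49.85 m.
Total head at well D: h = z + ψ = 53.36 + 49.85 = 103.21 m.
Head difference: h(well G) − h(well D) = 102.13 − 103.21 = -1.08 m.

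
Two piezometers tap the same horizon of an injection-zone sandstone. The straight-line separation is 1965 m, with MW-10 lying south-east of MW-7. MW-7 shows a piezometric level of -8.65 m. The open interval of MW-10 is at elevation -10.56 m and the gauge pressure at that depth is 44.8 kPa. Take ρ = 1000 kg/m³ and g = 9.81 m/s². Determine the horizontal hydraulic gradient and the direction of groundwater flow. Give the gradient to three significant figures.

i ≈ 0.00135; groundwater flows toward the north-west

Total head at MW-7: h = -8.65 m (water level in the piezometer is the total head).
Pressure head at MW-10: ψ = P/(ρg) = 44.8×1000 / (1000 × 9.81) = 4.57 m.
Total head at MW-10: h = z + ψ = -10.56 + 4.57 = -5.99 m.
Head difference: h(MW-7) − h(MW-10) = -8.65 − (-5.99) = -2.66 m.
Hydraulic gradient: i = |Δh| / L = 2.66 / 1965 = 0.00135.
Flow is from higher to lower head: from MW-10 toward MW-7, i.e. toward the north-west.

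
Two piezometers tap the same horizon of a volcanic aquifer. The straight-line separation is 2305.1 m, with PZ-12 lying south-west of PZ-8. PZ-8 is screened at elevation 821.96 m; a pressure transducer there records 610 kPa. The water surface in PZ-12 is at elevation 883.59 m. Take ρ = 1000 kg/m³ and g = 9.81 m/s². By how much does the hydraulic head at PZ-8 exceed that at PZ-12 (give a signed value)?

Δh ≈ 0.55 m

Pressure head at PZ-8: ψ = P/(ρg) = 610×1000 / (1000 × 9.81) = 62.18 m.
Total head at PZ-8: h = z + ψ = 821.96 + 62.18 = 884.14 m.
Total head at PZ-12: h = 883.59 m (water level in the piezometer is the total head).
Head difference: h(PZ-8) − h(PZ-12) = 884.14 − 883.59 = 0.55 m.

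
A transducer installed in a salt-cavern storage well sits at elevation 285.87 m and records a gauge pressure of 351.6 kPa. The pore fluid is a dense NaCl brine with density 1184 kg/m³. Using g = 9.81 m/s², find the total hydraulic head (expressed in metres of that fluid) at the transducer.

h ≈ 316.14 m

ψ = P/(ρg) = 351.6×1000 / (1184 × 9.81) = 30.27 m.
h = z + ψ = 285.87 + 30.27 = 316.14 m.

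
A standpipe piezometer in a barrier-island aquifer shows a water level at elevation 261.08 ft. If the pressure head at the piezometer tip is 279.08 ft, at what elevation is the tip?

z = h − ψ = 261.08 − 279.08 = -18.00 ft.

z ≈ -18.00 ft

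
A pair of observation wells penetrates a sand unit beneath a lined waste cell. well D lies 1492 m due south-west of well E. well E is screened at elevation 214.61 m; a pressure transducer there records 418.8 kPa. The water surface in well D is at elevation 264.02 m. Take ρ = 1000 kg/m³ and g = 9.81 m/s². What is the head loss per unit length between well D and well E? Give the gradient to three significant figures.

Pressure head at well E: ψ = P/(ρg) = 418.8×1000 / (1000 × 9.81) = 42.69 m.
Total head at well E: h = z + ψ = 214.61 + 42.69 = 257.30 m.
Total head at well D: h = 264.02 m (water level in the piezometer is the total head).
Head difference: h(well E) − h(well D) = 257.30 − 264.02 = -6.72 m.
Hydraulic gradient: i = |Δh| / L = 6.72 / 1492 = 0.00450.

i ≈ 0.00450 m/m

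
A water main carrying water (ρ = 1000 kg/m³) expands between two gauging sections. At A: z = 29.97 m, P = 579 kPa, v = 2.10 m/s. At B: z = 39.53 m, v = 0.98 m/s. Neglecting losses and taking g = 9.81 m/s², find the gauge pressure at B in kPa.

P₂ ≈ 487 kPa

Pressure head at A: ψ₁ = P₁/(ρg) = 579×1000 / (1000 × 9.81) = 59.02 m.
Velocity heads: v₁²/2g = 2.10²/19.62 = 0.225 m; v₂²/2g = 0.98²/19.62 = 0.049 m.
Total head H = z₁ + ψ₁ + v₁²/2g = 29.97 + 59.02 + 0.225 = 89.22 m.
ψ₂ = H − z₂ − v₂²/2g = 89.22 − 39.53 − 0.049 = 49.64 m.
P₂ = ρgψ₂ = 1000 × 9.81 × 49.64 ≈ 487 kPa.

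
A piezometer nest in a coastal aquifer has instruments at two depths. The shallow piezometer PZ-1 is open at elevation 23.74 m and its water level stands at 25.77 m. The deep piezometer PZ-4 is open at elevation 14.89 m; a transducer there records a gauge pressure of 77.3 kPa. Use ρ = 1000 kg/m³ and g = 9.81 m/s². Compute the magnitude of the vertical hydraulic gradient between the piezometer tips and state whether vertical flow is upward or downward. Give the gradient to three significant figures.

|i_v| ≈ 0.339; vertical flow is downward

Total head at PZ-1: h = 25.77 m (water level in the standpipe).
Pressure head at PZ-4: ψ = P/(ρg) = 77.3×1000 / (1000 × 9.81) = 7.88 m.
Total head at PZ-4: h = z + ψ = 14.89 + 7.88 = 22.77 m.
Δh = h(PZ-1) − h(PZ-4) = 25.77 − 22.77 = 3.00 m.
Vertical separation Δz = 23.74 − 14.89 = 8.85 m.
|i_v| = |Δh| / Δz = 3.00 / 8.85 = 0.339.
Head is higher in the shallow piezometer, so vertical flow is downward (recharge condition).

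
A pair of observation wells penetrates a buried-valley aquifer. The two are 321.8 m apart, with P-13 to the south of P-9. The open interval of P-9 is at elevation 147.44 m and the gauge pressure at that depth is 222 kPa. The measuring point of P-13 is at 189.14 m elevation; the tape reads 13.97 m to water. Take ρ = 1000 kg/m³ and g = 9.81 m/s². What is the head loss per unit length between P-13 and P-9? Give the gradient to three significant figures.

i ≈ 0.0158 m/m

Pressure head at P-9: ψ = P/(ρg) = 222×1000 / (1000 × 9.81) = 22.63 m.
Total head at P-9: h = z + ψ = 147.44 + 22.63 = 170.07 m.
Total head at P-13: h = 189.14 − 13.97 = 175.17 m.
Head difference: h(P-9) − h(P-13) = 170.07 − 175.17 = -5.10 m.
Hydraulic gradient: i = |Δh| / L = 5.10 / 321.8 = 0.0158.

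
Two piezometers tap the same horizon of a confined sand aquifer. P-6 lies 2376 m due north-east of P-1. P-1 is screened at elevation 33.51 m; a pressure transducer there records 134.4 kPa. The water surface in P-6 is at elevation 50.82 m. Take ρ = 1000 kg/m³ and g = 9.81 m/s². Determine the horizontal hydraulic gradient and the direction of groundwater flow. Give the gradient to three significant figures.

Pressure head at P-1: ψ = P/(ρg) = 134.4×1000 / (1000 × 9.81) = 13.70 m.
Total head at P-1: h = z + ψ = 33.51 + 13.70 = 47.21 m.
Total head at P-6: h = 50.82 m (water level in the piezometer is the total head).
Head difference: h(P-1) − h(P-6) = 47.21 − 50.82 = -3.61 m.
Hydraulic gradient: i = |Δh| / L = 3.61 / 2376 = 0.00152.
Flow is from higher to lower head: from P-6 toward P-1, i.e. toward the south-west.

i ≈ 0.00152; groundwater flows toward the south-west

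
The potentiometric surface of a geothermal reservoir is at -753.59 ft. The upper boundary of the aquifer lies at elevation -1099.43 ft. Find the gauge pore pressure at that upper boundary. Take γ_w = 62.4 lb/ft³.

Pressure head at the aquifer top: ψ = h − z = -753.59 − (-1099.43) = 345.84 ft.
P = γψ/144 = 62.4 × 345.84 / 144 = 150 psi.

P ≈ 150 psi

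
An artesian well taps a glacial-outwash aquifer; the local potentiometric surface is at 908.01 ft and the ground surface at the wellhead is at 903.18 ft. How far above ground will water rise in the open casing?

≈ 4.83 ft above ground

Water rises to the potentiometric surface, so the rise above ground = 908.01 − 903.18 = 4.83 ft.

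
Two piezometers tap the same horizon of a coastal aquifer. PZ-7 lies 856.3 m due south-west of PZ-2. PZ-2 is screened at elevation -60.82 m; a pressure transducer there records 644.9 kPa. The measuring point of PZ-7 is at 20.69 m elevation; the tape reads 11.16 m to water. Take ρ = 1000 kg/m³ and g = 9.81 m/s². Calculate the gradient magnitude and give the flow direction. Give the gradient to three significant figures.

Pressure head at PZ-2: ψ = P/(ρg) = 644.9×1000 / (1000 × 9.81) = 65.74 m.
Total head at PZ-2: h = z + ψ = -60.82 + 65.74 = 4.92 m.
Total head at PZ-7: h = 20.69 − 11.16 = 9.53 m.
Head difference: h(PZ-2) − h(PZ-7) = 4.92 − 9.53 = -4.61 m.
Hydraulic gradient: i = |Δh| / L = 4.61 / 856.3 = 0.00538.
Flow is from higher to lower head: from PZ-7 toward PZ-2, i.e. toward the north-east.

i ≈ 0.00538; groundwater flows toward the north-east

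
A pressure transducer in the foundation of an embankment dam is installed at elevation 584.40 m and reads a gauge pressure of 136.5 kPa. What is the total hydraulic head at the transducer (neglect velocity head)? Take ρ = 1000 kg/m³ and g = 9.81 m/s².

h ≈ 598.31 m

ψ = P/(ρg) = 136.5×1000 / (1000 × 9.81) = 13.91 m.
h = z + ψ = 584.40 + 13.91 = 598.31 m.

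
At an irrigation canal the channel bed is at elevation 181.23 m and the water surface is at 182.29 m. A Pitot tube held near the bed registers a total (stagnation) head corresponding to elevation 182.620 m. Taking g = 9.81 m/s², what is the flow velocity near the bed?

v ≈ 2.54 m/s

Near the bed, under hydrostatic conditions, the piezometric head (z + ψ) equals the free-surface elevation, 182.29 m.
Velocity head = total − piezometric = 182.620 − 182.29 = 0.330 m.
v = √(2g·h_v) = √(2 × 9.81 × 0.330) = 2.54 m/s.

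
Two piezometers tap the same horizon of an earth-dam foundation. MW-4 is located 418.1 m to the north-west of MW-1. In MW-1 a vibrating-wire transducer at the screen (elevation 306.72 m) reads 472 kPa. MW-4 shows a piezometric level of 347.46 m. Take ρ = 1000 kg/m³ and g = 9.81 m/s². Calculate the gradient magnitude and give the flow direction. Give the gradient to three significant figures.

i ≈ 0.0176; groundwater flows toward the north-west

Pressure head at MW-1: ψ = P/(ρg) = 472×1000 / (1000 × 9.81) = 48.11 m.
Total head at MW-1: h = z + ψ = 306.72 + 48.11 = 354.83 m.
Total head at MW-4: h = 347.46 m (water level in the piezometer is the total head).
Head difference: h(MW-1) − h(MW-4) = 354.83 − 347.46 = 7.37 m.
Hydraulic gradient: i = |Δh| / L = 7.37 / 418.1 = 0.0176.
Flow is from higher to lower head: from MW-1 toward MW-4, i.e. toward the north-west.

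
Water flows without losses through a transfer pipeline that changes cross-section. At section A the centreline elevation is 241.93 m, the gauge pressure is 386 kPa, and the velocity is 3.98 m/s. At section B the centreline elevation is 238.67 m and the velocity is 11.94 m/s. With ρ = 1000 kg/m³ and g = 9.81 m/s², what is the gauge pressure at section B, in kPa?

Pressure head at A: ψ₁ = P₁/(ρg) = 386×1000 / (1000 × 9.81) = 39.35 m.
Velocity heads: v₁²/2g = 3.98²/19.62 = 0.807 m; v₂²/2g = 11.94²/19.62 = 7.266 m.
Total head H = z₁ + ψ₁ + v₁²/2g = 241.93 + 39.35 + 0.807 = 282.09 m.
ψ₂ = H − z₂ − v₂²/2g = 282.09 − 238.67 − 7.266 = 36.15 m.
P₂ = ρgψ₂ = 1000 × 9.81 × 36.15 ≈ 355 kPa.

P₂ ≈ 355 kPa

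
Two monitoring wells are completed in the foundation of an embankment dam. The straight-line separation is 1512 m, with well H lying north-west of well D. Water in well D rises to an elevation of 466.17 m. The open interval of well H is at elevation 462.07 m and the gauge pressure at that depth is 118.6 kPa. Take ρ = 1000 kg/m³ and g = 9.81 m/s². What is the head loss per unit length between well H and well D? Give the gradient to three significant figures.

i ≈ 0.00528 m/m

Total head at well D: h = 466.17 m (water level in the piezometer is the total head).
Pressure head at well H: ψ = P/(ρg) = 118.6×1000 / (1000 × 9.81) = 12.09 m.
Total head at well H: h = z + ψ = 462.07 + 12.09 = 474.16 m.
Head difference: h(well D) − h(well H) = 466.17 − 474.16 = -7.99 m.
Hydraulic gradient: i = |Δh| / L = 7.99 / 1512 = 0.00528.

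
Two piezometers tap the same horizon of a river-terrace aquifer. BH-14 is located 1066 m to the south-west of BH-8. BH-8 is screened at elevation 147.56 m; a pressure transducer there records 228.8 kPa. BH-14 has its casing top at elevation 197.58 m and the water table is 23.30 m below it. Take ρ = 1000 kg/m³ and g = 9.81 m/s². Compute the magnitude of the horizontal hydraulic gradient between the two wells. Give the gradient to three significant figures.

i ≈ 0.00319

Pressure head at BH-8: ψ = P/(ρg) = 228.8×1000 / (1000 × 9.81) = 23.32 m.
Total head at BH-8: h = z + ψ = 147.56 + 23.32 = 170.88 m.
Total head at BH-14: h = 197.58 − 23.30 = 174.28 m.
Head difference: h(BH-8) − h(BH-14) = 170.88 − 174.28 = -3.40 m.
Hydraulic gradient: i = |Δh| / L = 3.40 / 1066 = 0.00319.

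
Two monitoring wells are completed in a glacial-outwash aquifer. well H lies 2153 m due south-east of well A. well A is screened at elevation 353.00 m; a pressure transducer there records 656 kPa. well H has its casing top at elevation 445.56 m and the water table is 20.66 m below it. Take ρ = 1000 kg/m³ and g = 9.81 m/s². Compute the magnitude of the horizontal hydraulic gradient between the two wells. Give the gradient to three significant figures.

Pressure head at well A: ψ = P/(ρg) = 656×1000 / (1000 × 9.81) = 66.87 m.
Total head at well A: h = z + ψ = 353.00 + 66.87 = 419.87 m.
Total head at well H: h = 445.56 − 20.66 = 424.90 m.
Head difference: h(well A) − h(well H) = 419.87 − 424.90 = -5.03 m.
Hydraulic gradient: i = |Δh| / L = 5.03 / 2153 = 0.00234.

i ≈ 0.00234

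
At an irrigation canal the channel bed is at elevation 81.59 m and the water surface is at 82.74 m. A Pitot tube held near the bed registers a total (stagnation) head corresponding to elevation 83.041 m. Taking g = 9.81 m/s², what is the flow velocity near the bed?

Near the bed, under hydrostatic conditions, the piezometric head (z + ψ) equals the free-surface elevation, 82.74 m.
Velocity head = total − piezometric = 83.041 − 82.74 = 0.301 m.
v = √(2g·h_v) = √(2 × 9.81 × 0.301) = 2.43 m/s.

v ≈ 2.43 m/s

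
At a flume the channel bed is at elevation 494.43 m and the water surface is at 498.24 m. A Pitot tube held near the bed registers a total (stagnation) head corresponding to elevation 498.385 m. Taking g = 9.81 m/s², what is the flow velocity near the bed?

Near the bed, under hydrostatic conditions, the piezometric head (z + ψ) equals the free-surface elevation, 498.24 m.
Velocity head = total − piezometric = 498.385 − 498.24 = 0.145 m.
v = √(2g·h_v) = √(2 × 9.81 × 0.145) = 1.69 m/s.

v ≈ 1.69 m/s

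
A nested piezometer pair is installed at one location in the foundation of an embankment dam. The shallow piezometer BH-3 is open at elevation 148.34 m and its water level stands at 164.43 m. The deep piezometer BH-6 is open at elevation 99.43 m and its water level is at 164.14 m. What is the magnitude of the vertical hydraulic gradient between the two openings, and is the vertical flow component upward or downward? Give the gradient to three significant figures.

|i_v| ≈ 0.00593; vertical flow is downward

Total head at BH-3: h = 164.43 m (water level in the standpipe).
Total head at BH-6: h = 164.14 m.
Δh = h(BH-3) − h(BH-6) = 164.43 − 164.14 = 0.29 m.
Vertical separation Δz = 148.34 − 99.43 = 48.91 m.
|i_v| = |Δh| / Δz = 0.29 / 48.91 = 0.00593.
Head is higher in the shallow piezometer, so vertical flow is downward (recharge condition).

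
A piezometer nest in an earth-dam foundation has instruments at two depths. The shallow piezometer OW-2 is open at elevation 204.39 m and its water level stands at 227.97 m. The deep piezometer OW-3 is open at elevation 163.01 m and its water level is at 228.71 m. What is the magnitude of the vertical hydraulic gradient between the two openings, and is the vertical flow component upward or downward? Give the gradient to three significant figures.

|i_v| ≈ 0.0179; vertical flow is upward

Total head at OW-2: h = 227.97 m (water level in the standpipe).
Total head at OW-3: h = 228.71 m.
Δh = h(OW-2) − h(OW-3) = 227.97 − 228.71 = -0.74 m.
Vertical separation Δz = 204.39 − 163.01 = 41.38 m.
|i_v| = |Δh| / Δz = 0.74 / 41.38 = 0.0179.
Head is higher in the deep piezometer, so vertical flow is upward (discharge condition).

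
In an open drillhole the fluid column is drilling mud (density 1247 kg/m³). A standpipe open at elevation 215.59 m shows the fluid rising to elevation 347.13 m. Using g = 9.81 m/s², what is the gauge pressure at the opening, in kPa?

P ≈ 1610 kPa

Pressure head ψ = h − z = 347.13 − 215.59 = 131.54 m.
P = ρgψ = 1247 × 9.81 × 131.54 = 1609138 Pa ≈ 1610 kPa.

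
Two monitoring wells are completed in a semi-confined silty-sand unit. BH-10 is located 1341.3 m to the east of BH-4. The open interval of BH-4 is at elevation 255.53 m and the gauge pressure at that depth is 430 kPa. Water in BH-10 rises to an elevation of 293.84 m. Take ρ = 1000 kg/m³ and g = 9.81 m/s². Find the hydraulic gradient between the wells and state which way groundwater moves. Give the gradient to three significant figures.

Pressure head at BH-4: ψ = P/(ρg) = 430×1000 / (1000 × 9.81) = 43.83 m.
Total head at BH-4: h = z + ψ = 255.53 + 43.83 = 299.36 m.
Total head at BH-10: h = 293.84 m (water level in the piezometer is the total head).
Head difference: h(BH-4) − h(BH-10) = 299.36 − 293.84 = 5.52 m.
Hydraulic gradient: i = |Δh| / L = 5.52 / 1341.3 = 0.00412.
Flow is from higher to lower head: from BH-4 toward BH-10, i.e. toward the east.

i ≈ 0.00412; groundwater flows toward the east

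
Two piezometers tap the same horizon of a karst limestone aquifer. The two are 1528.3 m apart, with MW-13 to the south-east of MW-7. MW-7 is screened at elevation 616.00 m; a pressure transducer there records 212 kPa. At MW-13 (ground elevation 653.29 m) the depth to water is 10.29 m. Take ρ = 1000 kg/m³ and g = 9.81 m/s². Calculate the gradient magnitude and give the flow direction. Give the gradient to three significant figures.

Pressure head at MW-7: ψ = P/(ρg) = 212×1000 / (1000 × 9.81) = 21.61 m.
Total head at MW-7: h = z + ψ = 616.00 + 21.61 = 637.61 m.
Total head at MW-13: h = 653.29 − 10.29 = 643.00 m.
Head difference: h(MW-7) − h(MW-13) = 637.61 − 643.00 = -5.39 m.
Hydraulic gradient: i = |Δh| / L = 5.39 / 1528.3 = 0.00353.
Flow is from higher to lower head: from MW-13 toward MW-7, i.e. toward the north-west.

i ≈ 0.00353; groundwater flows toward the north-west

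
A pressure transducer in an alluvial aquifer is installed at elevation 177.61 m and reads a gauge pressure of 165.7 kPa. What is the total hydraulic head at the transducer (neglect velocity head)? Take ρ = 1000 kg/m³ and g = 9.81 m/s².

h ≈ 194.50 m

ψ = P/(ρg) = 165.7×1000 / (1000 × 9.81) = 16.89 m.
h = z + ψ = 177.61 + 16.89 = 194.50 m.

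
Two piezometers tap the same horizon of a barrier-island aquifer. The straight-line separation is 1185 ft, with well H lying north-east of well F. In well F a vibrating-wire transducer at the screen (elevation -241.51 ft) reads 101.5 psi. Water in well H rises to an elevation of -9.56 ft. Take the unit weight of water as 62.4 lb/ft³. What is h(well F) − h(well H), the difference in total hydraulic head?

Δh ≈ 2.28 ft

Pressure head at well F: ψ = 144·P/γ = 144 × 101.5 / 62.4 = 234.23 ft.
Total head at well F: h = z + ψ = -241.51 + 234.23 = -7.28 ft.
Total head at well H: h = -9.56 ft (water level in the piezometer is the total head).
Head difference: h(well F) − h(well H) = -7.28 − (-9.56) = 2.28 ft.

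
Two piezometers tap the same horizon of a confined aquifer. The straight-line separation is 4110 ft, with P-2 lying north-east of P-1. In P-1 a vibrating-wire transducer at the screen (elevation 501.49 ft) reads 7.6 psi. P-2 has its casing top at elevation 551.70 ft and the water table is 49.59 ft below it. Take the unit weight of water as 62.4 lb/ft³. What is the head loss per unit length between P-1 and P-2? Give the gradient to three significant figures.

i ≈ 0.00412 ft/ft

Pressure head at P-1: ψ = 144·P/γ = 144 × 7.6 / 62.4 = 17.54 ft.
Total head at P-1: h = z + ψ = 501.49 + 17.54 = 519.03 ft.
Total head at P-2: h = 551.70 − 49.59 = 502.11 ft.
Head difference: h(P-1) − h(P-2) = 519.03 − 502.11 = 16.92 ft.
Hydraulic gradient: i = |Δh| / L = 16.92 / 4110 = 0.00412.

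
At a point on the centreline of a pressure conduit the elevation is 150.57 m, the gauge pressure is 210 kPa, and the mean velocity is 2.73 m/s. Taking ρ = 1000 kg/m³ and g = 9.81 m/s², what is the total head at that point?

h ≈ 172.36 m

Pressure head ψ = P/(ρg) = 210×1000 / (1000 × 9.81) = 21.41 m.
Velocity head = v²/(2g) = 2.73² / (2 × 9.81) = 0.380 m.
h = z + ψ + v²/(2g) = 150.57 + 21.41 + 0.380 = 172.36 m.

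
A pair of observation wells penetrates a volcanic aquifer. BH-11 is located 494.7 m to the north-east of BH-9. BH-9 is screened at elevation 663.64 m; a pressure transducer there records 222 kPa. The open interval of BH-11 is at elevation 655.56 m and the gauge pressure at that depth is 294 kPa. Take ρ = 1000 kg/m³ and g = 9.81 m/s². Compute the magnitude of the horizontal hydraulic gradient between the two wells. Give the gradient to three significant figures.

Pressure head at BH-9: ψ = P/(ρg) = 222×1000 / (1000 × 9.81) = 22.63 m.
Total head at BH-9: h = z + ψ = 663.64 + 22.63 = 686.27 m.
Pressure head at BH-11: ψ = P/(ρg) = 294×1000 / (1000 × 9.81) = 29.97 m.
Total head at BH-11: h = z + ψ = 655.56 + 29.97 = 685.53 m.
Head difference: h(BH-9) − h(BH-11) = 686.27 − 685.53 = 0.74 m.
Hydraulic gradient: i = |Δh| / L = 0.74 / 494.7 = 0.00150.

i ≈ 0.00150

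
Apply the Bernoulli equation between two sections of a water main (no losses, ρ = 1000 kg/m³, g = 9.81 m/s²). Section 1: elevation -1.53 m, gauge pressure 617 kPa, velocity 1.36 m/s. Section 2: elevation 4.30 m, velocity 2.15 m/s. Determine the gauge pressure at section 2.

P₂ ≈ 558 kPa

Pressure head at 1: ψ₁ = P₁/(ρg) = 617×1000 / (1000 × 9.81) = 62.90 m.
Velocity heads: v₁²/2g = 1.36²/19.62 = 0.094 m; v₂²/2g = 2.15²/19.62 = 0.236 m.
Total head H = z₁ + ψ₁ + v₁²/2g = -1.53 + 62.90 + 0.094 = 61.46 m.
ψ₂ = H − z₂ − v₂²/2g = 61.46 − 4.30 − 0.236 = 56.92 m.
P₂ = ρgψ₂ = 1000 × 9.81 × 56.92 ≈ 558 kPa.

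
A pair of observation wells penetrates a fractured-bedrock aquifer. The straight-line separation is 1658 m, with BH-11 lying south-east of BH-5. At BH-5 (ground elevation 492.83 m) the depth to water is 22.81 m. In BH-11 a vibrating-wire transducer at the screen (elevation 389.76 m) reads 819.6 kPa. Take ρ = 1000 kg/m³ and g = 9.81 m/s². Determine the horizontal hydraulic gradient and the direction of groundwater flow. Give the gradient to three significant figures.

Total head at BH-5: h = 492.83 − 22.81 = 470.02 m.
Pressure head at BH-11: ψ = P/(ρg) = 819.6×1000 / (1000 × 9.81) = 83.55 m.
Total head at BH-11: h = z + ψ = 389.76 + 83.55 = 473.31 m.
Head difference: h(BH-5) − h(BH-11) = 470.02 − 473.31 = -3.29 m.
Hydraulic gradient: i = |Δh| / L = 3.29 / 1658 = 0.00198.
Flow is from higher to lower head: from BH-11 toward BH-5, i.e. toward the north-west.

i ≈ 0.00198; groundwater flows toward the north-west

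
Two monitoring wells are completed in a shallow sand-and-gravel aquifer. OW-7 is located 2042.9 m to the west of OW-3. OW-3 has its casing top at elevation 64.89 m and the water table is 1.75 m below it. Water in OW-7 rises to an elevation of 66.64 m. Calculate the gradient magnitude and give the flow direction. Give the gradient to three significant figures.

Total head at OW-3: h = 64.89 − 1.75 = 63.14 m.
Total head at OW-7: h = 66.64 m (water level in the piezometer is the total head).
Head difference: h(OW-3) − h(OW-7) = 63.14 − 66.64 = -3.50 m.
Hydraulic gradient: i = |Δh| / L = 3.50 / 2042.9 = 0.00171.
Flow is from higher to lower head: from OW-7 toward OW-3, i.e. toward the east.

i ≈ 0.00171; groundwater flows toward the east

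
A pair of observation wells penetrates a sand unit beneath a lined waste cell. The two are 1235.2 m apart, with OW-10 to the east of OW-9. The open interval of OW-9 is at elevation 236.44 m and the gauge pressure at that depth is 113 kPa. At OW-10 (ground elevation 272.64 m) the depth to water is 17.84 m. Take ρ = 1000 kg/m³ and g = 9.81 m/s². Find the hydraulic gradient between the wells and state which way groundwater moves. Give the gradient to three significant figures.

Pressure head at OW-9: ψ = P/(ρg) = 113×1000 / (1000 × 9.81) = 11.52 m.
Total head at OW-9: h = z + ψ = 236.44 + 11.52 = 247.96 m.
Total head at OW-10: h = 272.64 − 17.84 = 254.80 m.
Head difference: h(OW-9) − h(OW-10) = 247.96 − 254.80 = -6.84 m.
Hydraulic gradient: i = |Δh| / L = 6.84 / 1235.2 = 0.00554.
Flow is from higher to lower head: from OW-10 toward OW-9, i.e. toward the west.

i ≈ 0.00554; groundwater flows toward the west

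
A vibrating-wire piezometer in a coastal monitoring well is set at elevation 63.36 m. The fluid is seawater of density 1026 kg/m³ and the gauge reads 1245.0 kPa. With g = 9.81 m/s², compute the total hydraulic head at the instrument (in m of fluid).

h ≈ 187.06 m

ψ = P/(ρg) = 1245.0×1000 / (1026 × 9.81) = 123.70 m.
h = z + ψ = 63.36 + 123.70 = 187.06 m.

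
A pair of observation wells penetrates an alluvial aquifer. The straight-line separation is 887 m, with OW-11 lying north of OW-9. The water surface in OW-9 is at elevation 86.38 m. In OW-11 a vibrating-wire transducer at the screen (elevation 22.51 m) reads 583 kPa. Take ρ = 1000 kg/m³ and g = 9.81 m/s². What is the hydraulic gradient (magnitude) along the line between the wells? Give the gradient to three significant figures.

i ≈ 0.00501

Total head at OW-9: h = 86.38 m (water level in the piezometer is the total head).
Pressure head at OW-11: ψ = P/(ρg) = 583×1000 / (1000 × 9.81) = 59.43 m.
Total head at OW-11: h = z + ψ = 22.51 + 59.43 = 81.94 m.
Head difference: h(OW-9) − h(OW-11) = 86.38 − 81.94 = 4.44 m.
Hydraulic gradient: i = |Δh| / L = 4.44 / 887 = 0.00501.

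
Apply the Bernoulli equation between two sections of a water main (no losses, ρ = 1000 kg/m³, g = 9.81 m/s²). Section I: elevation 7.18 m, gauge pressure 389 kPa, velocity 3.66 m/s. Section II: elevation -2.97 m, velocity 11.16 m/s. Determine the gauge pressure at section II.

Pressure head at I: ψ₁ = P₁/(ρg) = 389×1000 / (1000 × 9.81) = 39.65 m.
Velocity heads: v₁²/2g = 3.66²/19.62 = 0.683 m; v₂²/2g = 11.16²/19.62 = 6.348 m.
Total head H = z₁ + ψ₁ + v₁²/2g = 7.18 + 39.65 + 0.683 = 47.51 m.
ψ₂ = H − z₂ − v₂²/2g = 47.51 − (-2.97) − 6.348 = 44.13 m.
P₂ = ρgψ₂ = 1000 × 9.81 × 44.13 ≈ 433 kPa.

P₂ ≈ 433 kPa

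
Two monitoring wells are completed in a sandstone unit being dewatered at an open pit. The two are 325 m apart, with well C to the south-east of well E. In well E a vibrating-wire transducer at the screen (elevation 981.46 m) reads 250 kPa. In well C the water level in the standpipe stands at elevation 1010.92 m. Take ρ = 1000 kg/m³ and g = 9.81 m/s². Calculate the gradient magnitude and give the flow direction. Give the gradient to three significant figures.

Pressure head at well E: ψ = P/(ρg) = 250×1000 / (1000 × 9.81) = 25.48 m.
Total head at well E: h = z + ψ = 981.46 + 25.48 = 1006.94 m.
Total head at well C: h = 1010.92 m (water level in the piezometer is the total head).
Head difference: h(well E) − h(well C) = 1006.94 − 1010.92 = -3.98 m.
Hydraulic gradient: i = |Δh| / L = 3.98 / 325 = 0.0122.
Flow is from higher to lower head: from well C toward well E, i.e. toward the north-west.

i ≈ 0.0122; groundwater flows toward the north-west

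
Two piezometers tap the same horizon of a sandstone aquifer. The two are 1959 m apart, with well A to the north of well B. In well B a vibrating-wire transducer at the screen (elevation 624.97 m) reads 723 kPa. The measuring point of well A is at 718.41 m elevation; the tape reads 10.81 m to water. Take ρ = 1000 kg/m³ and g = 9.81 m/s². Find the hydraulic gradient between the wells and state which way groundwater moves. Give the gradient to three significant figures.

Pressure head at well B: ψ = P/(ρg) = 723×1000 / (1000 × 9.81) = 73.70 m.
Total head at well B: h = z + ψ = 624.97 + 73.70 = 698.67 m.
Total head at well A: h = 718.41 − 10.81 = 707.60 m.
Head difference: h(well B) − h(well A) = 698.67 − 707.60 = -8.93 m.
Hydraulic gradient: i = |Δh| / L = 8.93 / 1959 = 0.00456.
Flow is from higher to lower head: from well A toward well B, i.e. toward the south.

i ≈ 0.00456; groundwater flows toward the south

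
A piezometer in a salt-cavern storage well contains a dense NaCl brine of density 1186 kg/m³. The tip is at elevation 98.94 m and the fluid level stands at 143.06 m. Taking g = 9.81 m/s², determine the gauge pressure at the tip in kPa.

P ≈ 513 kPa

Pressure head ψ = h − z = 143.06 − 98.94 = 44.12 m.
P = ρgψ = 1186 × 9.81 × 44.12 = 513321 Pa ≈ 513 kPa.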